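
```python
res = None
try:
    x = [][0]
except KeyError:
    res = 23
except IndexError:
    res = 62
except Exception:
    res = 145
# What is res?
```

Step-by-step execution trace:
1. `x = [][0]` raises IndexError.
2. `except KeyError` does not match IndexError; skipped.
3. `except IndexError` matches → res = 62.
4. Remaining except clauses are skipped.
Result: 62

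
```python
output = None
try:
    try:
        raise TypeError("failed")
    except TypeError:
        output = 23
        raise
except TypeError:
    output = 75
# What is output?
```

Step-by-step execution trace:
1. Inner try: `raise TypeError("failed")` raises TypeError.
2. Inner `except TypeError` matches → output = 23.
3. bare `raise` re-raises the same TypeError.
4. Outer `except TypeError` matches → output = 75.
Result: 75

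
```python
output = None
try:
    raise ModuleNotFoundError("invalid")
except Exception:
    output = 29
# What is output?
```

Step-by-step execution trace:
1. `raise ModuleNotFoundError(...)` raises ModuleNotFoundError.
2. `except Exception` matches (ModuleNotFoundError is a subclass of Exception) → output = 29.
Result: 29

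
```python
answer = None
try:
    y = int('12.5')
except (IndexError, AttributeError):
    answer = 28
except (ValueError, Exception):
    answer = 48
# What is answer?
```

Step-by-step execution trace:
1. `y = int('12.5')` raises ValueError.
2. `except (IndexError, AttributeError)` does not match ValueError; skipped.
3. `except (ValueError, Exception)` matches (ValueError is in the tuple) → answer = 48.
Result: 48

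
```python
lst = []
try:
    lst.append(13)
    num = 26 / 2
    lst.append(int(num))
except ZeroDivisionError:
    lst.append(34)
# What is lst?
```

Step-by-step execution trace:
1. try: `lst.append(13)` → lst = [13].
2. `num = 26 / 2` → num = 13.0. No exception raised.
3. `lst.append(int(num))` → lst = [13, 13].
4. `except ZeroDivisionError` is skipped (no exception was raised).
Result: [13, 13]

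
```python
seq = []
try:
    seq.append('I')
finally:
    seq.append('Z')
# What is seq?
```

Step-by-step execution trace:
1. try: `seq.append('I')` → seq = ['I'].
2. The try body completes without raising.
3. finally always runs: `seq.append('Z')` → seq = ['I', 'Z'].
Result: ['I', 'Z']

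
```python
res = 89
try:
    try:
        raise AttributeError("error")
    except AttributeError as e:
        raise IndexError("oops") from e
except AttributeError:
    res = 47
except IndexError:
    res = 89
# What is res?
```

Step-by-step execution trace:
1. Inner try raises AttributeError; inner `except AttributeError as e` catches it.
2. `raise IndexError(...) from e` raises IndexError (AttributeError is attached as __cause__, but only IndexError is active).
3. Outer `except AttributeError` does not match IndexError; skipped.
4. Outer `except IndexError` matches → res = 89.
Result: 89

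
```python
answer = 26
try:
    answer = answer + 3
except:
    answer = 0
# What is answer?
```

Step-by-step execution trace:
1. answer starts at 26.
2. try: `answer = answer + 3` → answer = 29. No exception raised.
3. `except` is skipped.
Result: 29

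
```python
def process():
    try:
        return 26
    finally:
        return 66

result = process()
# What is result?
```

Step-by-step execution trace:
1. `process()` enters try: `return 26` sets pending return value 26.
2. Before returning, `finally: return 66` runs and overrides the pending return.
3. process() returns 66 → result = 66.
Result: 66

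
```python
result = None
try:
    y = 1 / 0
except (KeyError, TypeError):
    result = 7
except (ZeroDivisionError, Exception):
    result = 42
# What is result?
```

Step-by-step execution trace:
1. `y = 1 / 0` raises ZeroDivisionError.
2. `except (KeyError, TypeError)` does not match ZeroDivisionError; skipped.
3. `except (ZeroDivisionError, Exception)` matches (ZeroDivisionError is in the tuple) → result = 42.
Result: 42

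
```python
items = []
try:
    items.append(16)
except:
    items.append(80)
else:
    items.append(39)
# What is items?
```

Step-by-step execution trace:
1. try: `items.append(16)` → items = [16]. No exception raised.
2. `except` is skipped.
3. `else` runs (try completed without exception): `items.append(39)` → items = [16, 39].
Result: [16, 39]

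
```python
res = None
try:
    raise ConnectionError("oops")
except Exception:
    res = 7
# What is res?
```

Step-by-step execution trace:
1. `raise ConnectionError(...)` raises ConnectionError.
2. `except Exception` matches (ConnectionError is a subclass of Exception) → res = 7.
Result: 7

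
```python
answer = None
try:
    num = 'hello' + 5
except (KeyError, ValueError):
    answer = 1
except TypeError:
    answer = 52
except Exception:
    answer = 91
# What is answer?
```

Step-by-step execution trace:
1. `num = 'hello' + 5` raises TypeError.
2. `except (KeyError, ValueError)` does not match TypeError; skipped.
3. `except TypeError` matches (exact type match) → answer = 52.
4. `except Exception` is not reached.
Result: 52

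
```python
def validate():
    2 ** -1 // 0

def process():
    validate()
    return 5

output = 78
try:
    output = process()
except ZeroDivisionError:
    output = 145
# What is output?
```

Step-by-step execution trace:
1. output starts at 78.
2. try: `process()` calls `validate()`.
3. `validate()` evaluates `2 ** -1 // 0`, which raises ZeroDivisionError; it propagates through process (uncaught).
4. `return 5` in process is not reached; the assignment to output does not complete.
5. `except ZeroDivisionError` matches → output = 145.
Result: 145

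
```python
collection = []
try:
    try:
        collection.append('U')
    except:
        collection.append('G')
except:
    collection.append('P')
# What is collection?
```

Step-by-step execution trace:
1. Inner try: `collection.append('U')` → collection = ['U']. No exception raised.
2. Inner `except` is skipped.
3. Inner try completes normally; outer `except` is skipped.
Result: ['U']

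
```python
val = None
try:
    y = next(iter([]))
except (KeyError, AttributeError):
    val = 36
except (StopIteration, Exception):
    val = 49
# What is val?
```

Step-by-step execution trace:
1. `y = next(iter([]))` raises StopIteration.
2. `except (KeyError, AttributeError)` does not match StopIteration; skipped.
3. `except (StopIteration, Exception)` matches (StopIteration is in the tuple) → val = 49.
Result: 49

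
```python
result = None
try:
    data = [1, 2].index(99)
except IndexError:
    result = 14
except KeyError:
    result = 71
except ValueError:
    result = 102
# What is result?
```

Step-by-step execution trace:
1. `data = [1, 2].index(99)` raises ValueError.
2. `except IndexError` does not match ValueError; skipped.
3. `except KeyError` does not match ValueError; skipped.
4. `except ValueError` matches → result = 102.
Result: 102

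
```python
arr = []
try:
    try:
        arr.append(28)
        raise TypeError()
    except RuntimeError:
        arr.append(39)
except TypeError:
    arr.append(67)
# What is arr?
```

Step-by-step execution trace:
1. Inner try: `arr.append(28)` → arr = [28].
2. `raise TypeError()` raises TypeError.
3. Inner `except RuntimeError` does not match TypeError; exception propagates to outer try.
4. Outer `except TypeError` matches → `arr.append(67)` → arr = [28, 67].
Result: [28, 67]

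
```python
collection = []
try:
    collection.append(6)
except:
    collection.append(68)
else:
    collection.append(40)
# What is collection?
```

Step-by-step execution trace:
1. try: `collection.append(6)` → collection = [6]. No exception raised.
2. `except` is skipped.
3. `else` runs (try completed without exception): `collection.append(40)` → collection = [6, 40].
Result: [6, 40]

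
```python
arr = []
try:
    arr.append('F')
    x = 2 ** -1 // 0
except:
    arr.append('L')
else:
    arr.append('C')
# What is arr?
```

Step-by-step execution trace:
1. try: `arr.append('F')` → arr = ['F'].
2. `x = 2 ** -1 // 0` raises ZeroDivisionError.
3. bare `except` matches → `arr.append('L')` → arr = ['F', 'L'].
4. `else` is skipped (an exception was raised).
Result: ['F', 'L']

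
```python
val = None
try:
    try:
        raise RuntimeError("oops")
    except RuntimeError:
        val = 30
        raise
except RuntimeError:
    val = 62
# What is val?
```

Step-by-step execution trace:
1. Inner try: `raise RuntimeError("oops")` raises RuntimeError.
2. Inner `except RuntimeError` matches → val = 30.
3. bare `raise` re-raises the same RuntimeError.
4. Outer `except RuntimeError` matches → val = 62.
Result: 62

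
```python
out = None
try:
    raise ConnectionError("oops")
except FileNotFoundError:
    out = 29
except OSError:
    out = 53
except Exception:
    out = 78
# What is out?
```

Step-by-step execution trace:
1. `raise ConnectionError(...)` raises ConnectionError.
2. `except FileNotFoundError` does not match (ConnectionError is not a subclass of FileNotFoundError); skipped.
3. `except OSError` matches (ConnectionError is a subclass of OSError) → out = 53.
4. `except Exception` is not reached.
Result: 53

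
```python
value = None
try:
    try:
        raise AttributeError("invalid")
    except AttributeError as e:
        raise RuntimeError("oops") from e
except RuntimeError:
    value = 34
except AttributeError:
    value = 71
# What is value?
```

Step-by-step execution trace:
1. Inner try raises AttributeError; inner `except AttributeError as e` catches it.
2. `raise RuntimeError(...) from e` raises RuntimeError (AttributeError is attached as __cause__, but only RuntimeError is active).
3. Outer `except RuntimeError` matches → value = 34.
4. `except AttributeError` is not reached.
Result: 34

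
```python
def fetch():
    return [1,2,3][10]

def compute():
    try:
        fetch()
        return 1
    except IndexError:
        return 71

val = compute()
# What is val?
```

Step-by-step execution trace:
1. `compute()` calls `fetch()`.
2. `fetch()` evaluates `[1,2,3][10]`, which raises IndexError; it propagates to the caller.
3. `return 1` is not reached.
4. `except IndexError` in compute matches → returns 71.
5. val = 71.
Result: 71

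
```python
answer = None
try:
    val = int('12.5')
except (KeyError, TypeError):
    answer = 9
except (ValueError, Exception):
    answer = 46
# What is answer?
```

Step-by-step execution trace:
1. `val = int('12.5')` raises ValueError.
2. `except (KeyError, TypeError)` does not match ValueError; skipped.
3. `except (ValueError, Exception)` matches (ValueError is in the tuple) → answer = 46.
Result: 46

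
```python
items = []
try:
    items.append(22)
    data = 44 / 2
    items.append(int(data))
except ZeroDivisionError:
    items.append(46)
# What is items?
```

Step-by-step execution trace:
1. try: `items.append(22)` → items = [22].
2. `data = 44 / 2` → data = 22.0. No exception raised.
3. `items.append(int(data))` → items = [22, 22].
4. `except ZeroDivisionError` is skipped (no exception was raised).
Result: [22, 22]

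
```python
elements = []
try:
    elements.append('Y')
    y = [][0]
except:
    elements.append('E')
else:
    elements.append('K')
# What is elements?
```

Step-by-step execution trace:
1. try: `elements.append('Y')` → elements = ['Y'].
2. `y = [][0]` raises IndexError.
3. bare `except` matches → `elements.append('E')` → elements = ['Y', 'E'].
4. `else` is skipped (an exception was raised).
Result: ['Y', 'E']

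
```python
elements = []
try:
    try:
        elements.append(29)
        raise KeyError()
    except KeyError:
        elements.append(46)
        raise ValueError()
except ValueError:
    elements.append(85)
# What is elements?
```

Step-by-step execution trace:
1. Inner try: `elements.append(29)` → elements = [29].
2. `raise KeyError()` raises KeyError.
3. Inner `except KeyError` matches → `elements.append(46)` → elements = [29, 46].
4. `raise ValueError()` raises ValueError; propagates to outer try.
5. Outer `except ValueError` matches → `elements.append(85)` → elements = [29, 46, 85].
Result: [29, 46, 85]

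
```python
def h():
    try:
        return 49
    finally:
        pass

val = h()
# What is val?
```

Step-by-step execution trace:
1. `h()` enters try: `return 49` sets pending return value 49.
2. Before returning, `finally: pass` runs (no effect).
3. h() returns 49 → val = 49.
Result: 49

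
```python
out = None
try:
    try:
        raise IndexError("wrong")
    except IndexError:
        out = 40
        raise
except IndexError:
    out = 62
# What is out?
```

Step-by-step execution trace:
1. Inner try: `raise IndexError("wrong")` raises IndexError.
2. Inner `except IndexError` matches → out = 40.
3. bare `raise` re-raises the same IndexError.
4. Outer `except IndexError` matches → out = 62.
Result: 62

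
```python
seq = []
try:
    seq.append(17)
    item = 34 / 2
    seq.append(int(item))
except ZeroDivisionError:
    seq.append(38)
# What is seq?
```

Step-by-step execution trace:
1. try: `seq.append(17)` → seq = [17].
2. `item = 34 / 2` → item = 17.0. No exception raised.
3. `seq.append(int(item))` → seq = [17, 17].
4. `except ZeroDivisionError` is skipped (no exception was raised).
Result: [17, 17]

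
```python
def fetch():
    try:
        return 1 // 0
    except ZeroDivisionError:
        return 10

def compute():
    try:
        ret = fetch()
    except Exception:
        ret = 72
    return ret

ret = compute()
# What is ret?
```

Step-by-step execution trace:
1. `compute()` calls `fetch()`.
2. In fetch: `1 // 0` raises ZeroDivisionError; `except ZeroDivisionError` catches it → returns 10.
3. In compute: `ret = fetch()` → ret = 10. No exception reaches compute.
4. `except Exception` is skipped; compute returns 10.
5. ret = 10.
Result: 10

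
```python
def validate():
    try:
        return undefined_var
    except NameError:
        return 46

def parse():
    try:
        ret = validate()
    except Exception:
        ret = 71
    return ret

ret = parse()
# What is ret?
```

Step-by-step execution trace:
1. `parse()` calls `validate()`.
2. In validate: `undefined_var` raises NameError; `except NameError` catches it → returns 46.
3. In parse: `ret = validate()` → ret = 46. No exception reaches parse.
4. `except Exception` is skipped; parse returns 46.
5. ret = 46.
Result: 46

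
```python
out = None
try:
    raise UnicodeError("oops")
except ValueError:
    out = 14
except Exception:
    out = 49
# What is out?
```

Step-by-step execution trace:
1. `raise UnicodeError(...)` raises UnicodeError.
2. `except ValueError` matches (UnicodeError is a subclass of ValueError) → out = 14.
3. `except Exception` is not reached.
Result: 14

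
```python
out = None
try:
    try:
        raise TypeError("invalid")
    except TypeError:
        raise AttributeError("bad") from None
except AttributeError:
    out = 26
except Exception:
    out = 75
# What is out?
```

Step-by-step execution trace:
1. Inner try raises TypeError; inner `except TypeError` catches it.
2. `raise AttributeError(...) from None` raises AttributeError (from None suppresses __context__, but the active exception is still AttributeError).
3. Outer `except AttributeError` matches → out = 26.
4. `except Exception` is not reached.
Result: 26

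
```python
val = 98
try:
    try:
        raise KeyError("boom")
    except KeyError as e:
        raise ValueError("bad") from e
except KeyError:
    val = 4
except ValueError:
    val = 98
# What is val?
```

Step-by-step execution trace:
1. Inner try raises KeyError; inner `except KeyError as e` catches it.
2. `raise ValueError(...) from e` raises ValueError (KeyError is attached as __cause__, but only ValueError is active).
3. Outer `except KeyError` does not match ValueError; skipped.
4. Outer `except ValueError` matches → val = 98.
Result: 98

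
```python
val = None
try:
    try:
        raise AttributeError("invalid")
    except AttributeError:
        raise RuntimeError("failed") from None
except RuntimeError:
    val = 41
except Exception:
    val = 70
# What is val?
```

Step-by-step execution trace:
1. Inner try raises AttributeError; inner `except AttributeError` catches it.
2. `raise RuntimeError(...) from None` raises RuntimeError (from None suppresses __context__, but the active exception is still RuntimeError).
3. Outer `except RuntimeError` matches → val = 41.
4. `except Exception` is not reached.
Result: 41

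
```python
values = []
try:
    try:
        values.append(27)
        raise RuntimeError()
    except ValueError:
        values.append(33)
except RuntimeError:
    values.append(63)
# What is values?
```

Step-by-step execution trace:
1. Inner try: `values.append(27)` → values = [27].
2. `raise RuntimeError()` raises RuntimeError.
3. Inner `except ValueError` does not match RuntimeError; exception propagates to outer try.
4. Outer `except RuntimeError` matches → `values.append(63)` → values = [27, 63].
Result: [27, 63]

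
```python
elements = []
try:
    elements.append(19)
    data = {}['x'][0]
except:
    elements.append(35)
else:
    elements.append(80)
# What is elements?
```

Step-by-step execution trace:
1. try: `elements.append(19)` → elements = [19].
2. `data = {}['x'][0]` raises KeyError.
3. bare `except` matches → `elements.append(35)` → elements = [19, 35].
4. `else` is skipped (an exception was raised).
Result: [19, 35]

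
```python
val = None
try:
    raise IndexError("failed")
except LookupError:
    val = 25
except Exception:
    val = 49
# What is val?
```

Step-by-step execution trace:
1. `raise IndexError(...)` raises IndexError.
2. `except LookupError` matches (IndexError is a subclass of LookupError) → val = 25.
3. `except Exception` is not reached.
Result: 25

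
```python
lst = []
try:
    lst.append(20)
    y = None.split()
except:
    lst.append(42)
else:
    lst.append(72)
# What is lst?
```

Step-by-step execution trace:
1. try: `lst.append(20)` → lst = [20].
2. `y = None.split()` raises AttributeError.
3. bare `except` matches → `lst.append(42)` → lst = [20, 42].
4. `else` is skipped (an exception was raised).
Result: [20, 42]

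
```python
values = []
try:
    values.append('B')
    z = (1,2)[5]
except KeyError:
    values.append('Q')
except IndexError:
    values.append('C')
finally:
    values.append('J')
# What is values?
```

Step-by-step execution trace:
1. try: `values.append('B')` → values = ['B'].
2. `z = (1,2)[5]` raises IndexError.
3. `except KeyError` does not match IndexError; skipped.
4. `except IndexError` matches → `values.append('C')` → values = ['B', 'C'].
5. finally always runs: `values.append('J')` → values = ['B', 'C', 'J'].
Result: ['B', 'C', 'J']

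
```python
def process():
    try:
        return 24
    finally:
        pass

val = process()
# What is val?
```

Step-by-step execution trace:
1. `process()` enters try: `return 24` sets pending return value 24.
2. Before returning, `finally: pass` runs (no effect).
3. process() returns 24 → val = 24.
Result: 24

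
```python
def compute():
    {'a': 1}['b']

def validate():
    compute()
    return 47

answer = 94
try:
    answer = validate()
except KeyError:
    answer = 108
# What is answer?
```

Step-by-step execution trace:
1. answer starts at 94.
2. try: `validate()` calls `compute()`.
3. `compute()` evaluates `{'a': 1}['b']`, which raises KeyError; it propagates through validate (uncaught).
4. `return 47` in validate is not reached; the assignment to answer does not complete.
5. `except KeyError` matches → answer = 108.
Result: 108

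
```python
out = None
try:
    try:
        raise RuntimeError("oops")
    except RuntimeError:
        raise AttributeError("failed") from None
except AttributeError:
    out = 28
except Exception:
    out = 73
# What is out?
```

Step-by-step execution trace:
1. Inner try raises RuntimeError; inner `except RuntimeError` catches it.
2. `raise AttributeError(...) from None` raises AttributeError (from None suppresses __context__, but the active exception is still AttributeError).
3. Outer `except AttributeError` matches → out = 28.
4. `except Exception` is not reached.
Result: 28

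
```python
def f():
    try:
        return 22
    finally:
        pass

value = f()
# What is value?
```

Step-by-step execution trace:
1. `f()` enters try: `return 22` sets pending return value 22.
2. Before returning, `finally: pass` runs (no effect).
3. f() returns 22 → value = 22.
Result: 22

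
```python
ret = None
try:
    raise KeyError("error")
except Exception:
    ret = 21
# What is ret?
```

Step-by-step execution trace:
1. `raise KeyError(...)` raises KeyError.
2. `except Exception` matches (KeyError is a subclass of Exception) → ret = 21.
Result: 21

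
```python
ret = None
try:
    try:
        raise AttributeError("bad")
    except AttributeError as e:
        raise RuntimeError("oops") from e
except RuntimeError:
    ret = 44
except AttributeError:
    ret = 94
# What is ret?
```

Step-by-step execution trace:
1. Inner try raises AttributeError; inner `except AttributeError as e` catches it.
2. `raise RuntimeError(...) from e` raises RuntimeError (AttributeError is attached as __cause__, but only RuntimeError is active).
3. Outer `except RuntimeError` matches → ret = 44.
4. `except AttributeError` is not reached.
Result: 44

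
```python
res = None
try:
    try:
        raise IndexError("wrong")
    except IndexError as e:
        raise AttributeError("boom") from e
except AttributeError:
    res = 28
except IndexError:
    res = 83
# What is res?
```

Step-by-step execution trace:
1. Inner try raises IndexError; inner `except IndexError as e` catches it.
2. `raise AttributeError(...) from e` raises AttributeError (IndexError is attached as __cause__, but only AttributeError is active).
3. Outer `except AttributeError` matches → res = 28.
4. `except IndexError` is not reached.
Result: 28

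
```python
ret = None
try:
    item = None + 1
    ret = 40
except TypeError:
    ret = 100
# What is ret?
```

Step-by-step execution trace:
1. `item = None + 1` raises TypeError.
2. `ret = 40` is not reached.
3. `except TypeError` matches → ret = 100.
Result: 100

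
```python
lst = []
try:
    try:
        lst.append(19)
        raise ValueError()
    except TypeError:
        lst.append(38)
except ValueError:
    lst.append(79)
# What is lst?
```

Step-by-step execution trace:
1. Inner try: `lst.append(19)` → lst = [19].
2. `raise ValueError()` raises ValueError.
3. Inner `except TypeError` does not match ValueError; exception propagates to outer try.
4. Outer `except ValueError` matches → `lst.append(79)` → lst = [19, 79].
Result: [19, 79]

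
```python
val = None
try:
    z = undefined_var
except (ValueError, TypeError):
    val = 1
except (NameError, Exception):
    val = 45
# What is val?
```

Step-by-step execution trace:
1. `z = undefined_var` raises NameError.
2. `except (ValueError, TypeError)` does not match NameError; skipped.
3. `except (NameError, Exception)` matches (NameError is in the tuple) → val = 45.
Result: 45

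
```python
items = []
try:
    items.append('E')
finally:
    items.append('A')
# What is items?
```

Step-by-step execution trace:
1. try: `items.append('E')` → items = ['E'].
2. The try body completes without raising.
3. finally always runs: `items.append('A')` → items = ['E', 'A'].
Result: ['E', 'A']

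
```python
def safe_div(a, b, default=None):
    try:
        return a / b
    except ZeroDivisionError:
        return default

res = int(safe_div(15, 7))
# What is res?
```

Step-by-step execution trace:
1. `safe_div(15, 7)` enters try: `return 15 / 7` → returns 2.142857142857143. No exception raised.
2. `except ZeroDivisionError` is skipped.
3. `int(2.142857142857143)` → 2 → res = 2.
Result: 2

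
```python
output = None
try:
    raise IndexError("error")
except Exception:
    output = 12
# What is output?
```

Step-by-step execution trace:
1. `raise IndexError(...)` raises IndexError.
2. `except Exception` matches (IndexError is a subclass of Exception) → output = 12.
Result: 12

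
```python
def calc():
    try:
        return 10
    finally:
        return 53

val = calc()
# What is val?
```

Step-by-step execution trace:
1. `calc()` enters try: `return 10` sets pending return value 10.
2. Before returning, `finally: return 53` runs and overrides the pending return.
3. calc() returns 53 → val = 53.
Result: 53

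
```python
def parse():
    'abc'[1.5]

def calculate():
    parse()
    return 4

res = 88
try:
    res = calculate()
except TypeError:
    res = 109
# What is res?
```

Step-by-step execution trace:
1. res starts at 88.
2. try: `calculate()` calls `parse()`.
3. `parse()` evaluates `'abc'[1.5]`, which raises TypeError; it propagates through calculate (uncaught).
4. `return 4` in calculate is not reached; the assignment to res does not complete.
5. `except TypeError` matches → res = 109.
Result: 109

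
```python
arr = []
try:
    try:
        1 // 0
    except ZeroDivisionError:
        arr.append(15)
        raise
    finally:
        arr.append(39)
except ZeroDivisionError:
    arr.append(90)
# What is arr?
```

Step-by-step execution trace:
1. Inner try: `1 // 0` raises ZeroDivisionError.
2. Inner `except ZeroDivisionError` matches → `arr.append(15)` → arr = [15].
3. bare `raise` re-raises ZeroDivisionError.
4. Inner `finally` runs during unwinding: `arr.append(39)` → arr = [15, 39].
5. Outer `except ZeroDivisionError` matches → `arr.append(90)` → arr = [15, 39, 90].
Result: [15, 39, 90]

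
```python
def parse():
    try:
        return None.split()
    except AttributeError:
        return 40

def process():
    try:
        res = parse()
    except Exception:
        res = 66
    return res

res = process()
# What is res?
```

Step-by-step execution trace:
1. `process()` calls `parse()`.
2. In parse: `None.split()` raises AttributeError; `except AttributeError` catches it → returns 40.
3. In process: `res = parse()` → res = 40. No exception reaches process.
4. `except Exception` is skipped; process returns 40.
5. res = 40.
Result: 40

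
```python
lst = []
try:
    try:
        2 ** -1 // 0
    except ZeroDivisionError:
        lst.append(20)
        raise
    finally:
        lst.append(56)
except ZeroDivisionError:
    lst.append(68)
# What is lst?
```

Step-by-step execution trace:
1. Inner try: `2 ** -1 // 0` raises ZeroDivisionError.
2. Inner `except ZeroDivisionError` matches → `lst.append(20)` → lst = [20].
3. bare `raise` re-raises ZeroDivisionError.
4. Inner `finally` runs during unwinding: `lst.append(56)` → lst = [20, 56].
5. Outer `except ZeroDivisionError` matches → `lst.append(68)` → lst = [20, 56, 68].
Result: [20, 56, 68]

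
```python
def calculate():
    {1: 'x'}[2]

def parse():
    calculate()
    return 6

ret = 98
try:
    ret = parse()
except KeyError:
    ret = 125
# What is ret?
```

Step-by-step execution trace:
1. ret starts at 98.
2. try: `parse()` calls `calculate()`.
3. `calculate()` evaluates `{1: 'x'}[2]`, which raises KeyError; it propagates through parse (uncaught).
4. `return 6` in parse is not reached; the assignment to ret does not complete.
5. `except KeyError` matches → ret = 125.
Result: 125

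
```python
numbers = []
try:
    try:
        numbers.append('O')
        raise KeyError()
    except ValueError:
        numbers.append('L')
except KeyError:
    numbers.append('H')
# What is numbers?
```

Step-by-step execution trace:
1. Inner try: `numbers.append('O')` → numbers = ['O'].
2. `raise KeyError()` raises KeyError.
3. Inner `except ValueError` does not match KeyError; exception propagates to outer try.
4. Outer `except KeyError` matches → `numbers.append('H')` → numbers = ['O', 'H'].
Result: ['O', 'H']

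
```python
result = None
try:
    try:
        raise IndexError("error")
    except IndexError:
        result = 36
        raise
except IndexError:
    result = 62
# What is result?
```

Step-by-step execution trace:
1. Inner try: `raise IndexError("error")` raises IndexError.
2. Inner `except IndexError` matches → result = 36.
3. bare `raise` re-raises the same IndexError.
4. Outer `except IndexError` matches → result = 62.
Result: 62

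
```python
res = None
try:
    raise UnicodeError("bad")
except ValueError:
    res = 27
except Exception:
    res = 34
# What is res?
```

Step-by-step execution trace:
1. `raise UnicodeError(...)` raises UnicodeError.
2. `except ValueError` matches (UnicodeError is a subclass of ValueError) → res = 27.
3. `except Exception` is not reached.
Result: 27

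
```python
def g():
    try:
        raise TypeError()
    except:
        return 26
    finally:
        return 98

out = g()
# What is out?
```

Step-by-step execution trace:
1. `g()` enters try: `raise TypeError()` raises TypeError.
2. bare `except` matches → `return 26` sets pending return value 26.
3. Before returning, `finally: return 98` runs and overrides the pending return.
4. g() returns 98 → out = 98.
Result: 98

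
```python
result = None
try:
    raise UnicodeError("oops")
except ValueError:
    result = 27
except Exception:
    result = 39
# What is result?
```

Step-by-step execution trace:
1. `raise UnicodeError(...)` raises UnicodeError.
2. `except ValueError` matches (UnicodeError is a subclass of ValueError) → result = 27.
3. `except Exception` is not reached.
Result: 27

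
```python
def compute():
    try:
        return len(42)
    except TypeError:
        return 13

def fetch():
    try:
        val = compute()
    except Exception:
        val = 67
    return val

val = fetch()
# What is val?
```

Step-by-step execution trace:
1. `fetch()` calls `compute()`.
2. In compute: `len(42)` raises TypeError; `except TypeError` catches it → returns 13.
3. In fetch: `val = compute()` → val = 13. No exception reaches fetch.
4. `except Exception` is skipped; fetch returns 13.
5. val = 13.
Result: 13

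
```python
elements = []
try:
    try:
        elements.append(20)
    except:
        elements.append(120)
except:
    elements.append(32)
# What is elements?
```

Step-by-step execution trace:
1. Inner try: `elements.append(20)` → elements = [20]. No exception raised.
2. Inner `except` is skipped.
3. Inner try completes normally; outer `except` is skipped.
Result: [20]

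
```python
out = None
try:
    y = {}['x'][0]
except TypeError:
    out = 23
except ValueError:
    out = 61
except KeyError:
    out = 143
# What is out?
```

Step-by-step execution trace:
1. `y = {}['x'][0]` raises KeyError.
2. `except TypeError` does not match KeyError; skipped.
3. `except ValueError` does not match KeyError; skipped.
4. `except KeyError` matches → out = 143.
Result: 143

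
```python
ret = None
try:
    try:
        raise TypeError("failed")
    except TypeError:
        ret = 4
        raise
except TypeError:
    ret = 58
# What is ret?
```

Step-by-step execution trace:
1. Inner try: `raise TypeError("failed")` raises TypeError.
2. Inner `except TypeError` matches → ret = 4.
3. bare `raise` re-raises the same TypeError.
4. Outer `except TypeError` matches → ret = 58.
Result: 58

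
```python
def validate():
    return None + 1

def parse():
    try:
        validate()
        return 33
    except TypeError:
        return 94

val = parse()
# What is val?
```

Step-by-step execution trace:
1. `parse()` calls `validate()`.
2. `validate()` evaluates `None + 1`, which raises TypeError; it propagates to the caller.
3. `return 33` is not reached.
4. `except TypeError` in parse matches → returns 94.
5. val = 94.
Result: 94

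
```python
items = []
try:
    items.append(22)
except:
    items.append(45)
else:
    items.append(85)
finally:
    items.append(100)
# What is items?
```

Step-by-step execution trace:
1. try: `items.append(22)` → items = [22]. No exception raised.
2. `except` is skipped.
3. `else` runs: `items.append(85)` → items = [22, 85].
4. `finally` always runs: `items.append(100)` → items = [22, 85, 100].
Result: [22, 85, 100]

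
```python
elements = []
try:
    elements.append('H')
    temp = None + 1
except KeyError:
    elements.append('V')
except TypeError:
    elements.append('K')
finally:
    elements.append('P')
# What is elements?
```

Step-by-step execution trace:
1. try: `elements.append('H')` → elements = ['H'].
2. `temp = None + 1` raises TypeError.
3. `except KeyError` does not match TypeError; skipped.
4. `except TypeError` matches → `elements.append('K')` → elements = ['H', 'K'].
5. finally always runs: `elements.append('P')` → elements = ['H', 'K', 'P'].
Result: ['H', 'K', 'P']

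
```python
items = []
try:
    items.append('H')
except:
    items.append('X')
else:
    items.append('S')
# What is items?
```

Step-by-step execution trace:
1. try: `items.append('H')` → items = ['H']. No exception raised.
2. `except` is skipped.
3. `else` runs (try completed without exception): `items.append('S')` → items = ['H', 'S'].
Result: ['H', 'S']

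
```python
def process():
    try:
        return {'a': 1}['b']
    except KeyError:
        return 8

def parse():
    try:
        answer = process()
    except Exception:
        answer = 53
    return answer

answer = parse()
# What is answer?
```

Step-by-step execution trace:
1. `parse()` calls `process()`.
2. In process: `{'a': 1}['b']` raises KeyError; `except KeyError` catches it → returns 8.
3. In parse: `answer = process()` → answer = 8. No exception reaches parse.
4. `except Exception` is skipped; parse returns 8.
5. answer = 8.
Result: 8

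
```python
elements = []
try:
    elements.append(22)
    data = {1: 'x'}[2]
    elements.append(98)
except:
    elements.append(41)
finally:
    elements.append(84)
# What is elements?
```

Step-by-step execution trace:
1. try: `elements.append(22)` → elements = [22].
2. `data = {1: 'x'}[2]` raises KeyError; `elements.append(98)` is not reached.
3. bare `except` matches → `elements.append(41)` → elements = [22, 41].
4. finally always runs: `elements.append(84)` → elements = [22, 41, 84].
Result: [22, 41, 84]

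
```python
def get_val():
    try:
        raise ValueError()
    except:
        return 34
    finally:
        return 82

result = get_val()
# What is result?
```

Step-by-step execution trace:
1. `get_val()` enters try: `raise ValueError()` raises ValueError.
2. bare `except` matches → `return 34` sets pending return value 34.
3. Before returning, `finally: return 82` runs and overrides the pending return.
4. get_val() returns 82 → result = 82.
Result: 82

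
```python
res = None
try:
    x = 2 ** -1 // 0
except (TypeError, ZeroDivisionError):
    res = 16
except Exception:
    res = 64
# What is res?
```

Step-by-step execution trace:
1. `x = 2 ** -1 // 0` raises ZeroDivisionError.
2. `except (TypeError, ZeroDivisionError)` matches (ZeroDivisionError is in the tuple) → res = 16.
3. `except Exception` is not reached.
Result: 16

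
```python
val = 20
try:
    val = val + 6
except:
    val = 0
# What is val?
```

Step-by-step execution trace:
1. val starts at 20.
2. try: `val = val + 6` → val = 26. No exception raised.
3. `except` is skipped.
Result: 26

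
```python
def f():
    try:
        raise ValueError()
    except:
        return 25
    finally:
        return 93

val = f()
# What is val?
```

Step-by-step execution trace:
1. `f()` enters try: `raise ValueError()` raises ValueError.
2. bare `except` matches → `return 25` sets pending return value 25.
3. Before returning, `finally: return 93` runs and overrides the pending return.
4. f() returns 93 → val = 93.
Result: 93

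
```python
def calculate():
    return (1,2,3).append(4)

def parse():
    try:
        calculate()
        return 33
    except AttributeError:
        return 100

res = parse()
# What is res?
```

Step-by-step execution trace:
1. `parse()` calls `calculate()`.
2. `calculate()` evaluates `(1,2,3).append(4)`, which raises AttributeError; it propagates to the caller.
3. `return 33` is not reached.
4. `except AttributeError` in parse matches → returns 100.
5. res = 100.
Result: 100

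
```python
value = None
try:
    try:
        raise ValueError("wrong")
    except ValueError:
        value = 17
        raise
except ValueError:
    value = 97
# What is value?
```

Step-by-step execution trace:
1. Inner try: `raise ValueError("wrong")` raises ValueError.
2. Inner `except ValueError` matches → value = 17.
3. bare `raise` re-raises the same ValueError.
4. Outer `except ValueError` matches → value = 97.
Result: 97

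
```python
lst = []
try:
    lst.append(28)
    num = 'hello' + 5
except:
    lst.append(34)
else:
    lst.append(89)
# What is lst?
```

Step-by-step execution trace:
1. try: `lst.append(28)` → lst = [28].
2. `num = 'hello' + 5` raises TypeError.
3. bare `except` matches → `lst.append(34)` → lst = [28, 34].
4. `else` is skipped (an exception was raised).
Result: [28, 34]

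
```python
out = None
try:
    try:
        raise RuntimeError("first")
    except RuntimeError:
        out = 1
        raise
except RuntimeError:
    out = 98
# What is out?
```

Step-by-step execution trace:
1. Inner try: `raise RuntimeError("first")` raises RuntimeError.
2. Inner `except RuntimeError` matches → out = 1.
3. bare `raise` re-raises the same RuntimeError.
4. Outer `except RuntimeError` matches → out = 98.
Result: 98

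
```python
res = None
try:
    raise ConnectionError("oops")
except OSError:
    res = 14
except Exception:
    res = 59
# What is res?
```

Step-by-step execution trace:
1. `raise ConnectionError(...)` raises ConnectionError.
2. `except OSError` matches (ConnectionError is a subclass of OSError) → res = 14.
3. `except Exception` is not reached.
Result: 14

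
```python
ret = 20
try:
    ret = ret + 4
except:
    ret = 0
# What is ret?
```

Step-by-step execution trace:
1. ret starts at 20.
2. try: `ret = ret + 4` → ret = 24. No exception raised.
3. `except` is skipped.
Result: 24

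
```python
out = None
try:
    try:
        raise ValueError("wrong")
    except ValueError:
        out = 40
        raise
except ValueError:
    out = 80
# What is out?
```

Step-by-step execution trace:
1. Inner try: `raise ValueError("wrong")` raises ValueError.
2. Inner `except ValueError` matches → out = 40.
3. bare `raise` re-raises the same ValueError.
4. Outer `except ValueError` matches → out = 80.
Result: 80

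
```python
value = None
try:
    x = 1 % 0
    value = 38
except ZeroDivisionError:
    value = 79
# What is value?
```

Step-by-step execution trace:
1. `x = 1 % 0` raises ZeroDivisionError.
2. `value = 38` is not reached.
3. `except ZeroDivisionError` matches → value = 79.
Result: 79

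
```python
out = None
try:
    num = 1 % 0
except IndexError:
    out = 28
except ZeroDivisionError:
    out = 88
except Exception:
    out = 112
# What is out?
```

Step-by-step execution trace:
1. `num = 1 % 0` raises ZeroDivisionError.
2. `except IndexError` does not match ZeroDivisionError; skipped.
3. `except ZeroDivisionError` matches → out = 88.
4. Remaining except clauses are skipped.
Result: 88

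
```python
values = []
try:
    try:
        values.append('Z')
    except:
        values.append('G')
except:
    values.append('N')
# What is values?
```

Step-by-step execution trace:
1. Inner try: `values.append('Z')` → values = ['Z']. No exception raised.
2. Inner `except` is skipped.
3. Inner try completes normally; outer `except` is skipped.
Result: ['Z']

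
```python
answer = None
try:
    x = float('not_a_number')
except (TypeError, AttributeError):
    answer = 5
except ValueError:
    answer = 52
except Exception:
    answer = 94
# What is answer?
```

Step-by-step execution trace:
1. `x = float('not_a_number')` raises ValueError.
2. `except (TypeError, AttributeError)` does not match ValueError; skipped.
3. `except ValueError` matches (exact type match) → answer = 52.
4. `except Exception` is not reached.
Result: 52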